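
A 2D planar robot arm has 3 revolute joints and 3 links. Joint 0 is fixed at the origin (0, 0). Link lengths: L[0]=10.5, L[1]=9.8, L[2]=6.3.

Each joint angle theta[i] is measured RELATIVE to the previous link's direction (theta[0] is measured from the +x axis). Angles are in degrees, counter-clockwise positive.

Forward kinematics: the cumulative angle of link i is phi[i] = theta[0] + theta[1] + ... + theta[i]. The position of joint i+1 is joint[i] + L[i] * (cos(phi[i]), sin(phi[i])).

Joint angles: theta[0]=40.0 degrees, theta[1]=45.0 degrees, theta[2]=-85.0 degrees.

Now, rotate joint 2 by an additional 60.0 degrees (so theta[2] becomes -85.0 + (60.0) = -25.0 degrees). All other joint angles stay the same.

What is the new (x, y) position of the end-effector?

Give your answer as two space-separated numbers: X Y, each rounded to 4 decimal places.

Answer: 12.0476 21.9679

Derivation:
joint[0] = (0.0000, 0.0000)  (base)
link 0: phi[0] = 40 = 40 deg
  cos(40 deg) = 0.7660, sin(40 deg) = 0.6428
  joint[1] = (0.0000, 0.0000) + 10.5 * (0.7660, 0.6428) = (0.0000 + 8.0435, 0.0000 + 6.7493) = (8.0435, 6.7493)
link 1: phi[1] = 40 + 45 = 85 deg
  cos(85 deg) = 0.0872, sin(85 deg) = 0.9962
  joint[2] = (8.0435, 6.7493) + 9.8 * (0.0872, 0.9962) = (8.0435 + 0.8541, 6.7493 + 9.7627) = (8.8976, 16.5120)
link 2: phi[2] = 40 + 45 + -25 = 60 deg
  cos(60 deg) = 0.5000, sin(60 deg) = 0.8660
  joint[3] = (8.8976, 16.5120) + 6.3 * (0.5000, 0.8660) = (8.8976 + 3.1500, 16.5120 + 5.4560) = (12.0476, 21.9679)
End effector: (12.0476, 21.9679)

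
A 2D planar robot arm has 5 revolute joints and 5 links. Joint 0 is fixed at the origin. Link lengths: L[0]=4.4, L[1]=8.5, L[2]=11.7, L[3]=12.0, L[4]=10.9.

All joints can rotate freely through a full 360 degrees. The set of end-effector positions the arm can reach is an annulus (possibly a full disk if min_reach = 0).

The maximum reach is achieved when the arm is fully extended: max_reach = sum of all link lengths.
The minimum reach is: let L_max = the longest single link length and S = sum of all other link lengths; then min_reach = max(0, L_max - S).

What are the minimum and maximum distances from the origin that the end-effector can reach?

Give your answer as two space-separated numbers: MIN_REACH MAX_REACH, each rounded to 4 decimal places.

Answer: 0.0000 47.5000

Derivation:
Link lengths: [4.4, 8.5, 11.7, 12.0, 10.9]
max_reach = 4.4 + 8.5 + 11.7 + 12 + 10.9 = 47.5
L_max = max([4.4, 8.5, 11.7, 12.0, 10.9]) = 12
S (sum of others) = 47.5 - 12 = 35.5
min_reach = max(0, 12 - 35.5) = max(0, -23.5) = 0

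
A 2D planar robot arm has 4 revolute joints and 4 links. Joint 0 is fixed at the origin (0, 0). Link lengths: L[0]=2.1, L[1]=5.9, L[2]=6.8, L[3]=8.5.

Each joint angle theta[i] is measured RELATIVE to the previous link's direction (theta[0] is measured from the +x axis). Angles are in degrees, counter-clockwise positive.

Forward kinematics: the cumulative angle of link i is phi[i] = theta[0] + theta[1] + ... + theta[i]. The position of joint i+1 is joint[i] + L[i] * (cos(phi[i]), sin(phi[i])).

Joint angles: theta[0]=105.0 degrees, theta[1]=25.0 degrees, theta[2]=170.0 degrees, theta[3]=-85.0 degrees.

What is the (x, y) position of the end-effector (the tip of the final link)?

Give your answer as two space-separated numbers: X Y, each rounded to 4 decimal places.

Answer: -7.8988 -4.2163

Derivation:
joint[0] = (0.0000, 0.0000)  (base)
link 0: phi[0] = 105 = 105 deg
  cos(105 deg) = -0.2588, sin(105 deg) = 0.9659
  joint[1] = (0.0000, 0.0000) + 2.1 * (-0.2588, 0.9659) = (0.0000 + -0.5435, 0.0000 + 2.0284) = (-0.5435, 2.0284)
link 1: phi[1] = 105 + 25 = 130 deg
  cos(130 deg) = -0.6428, sin(130 deg) = 0.7660
  joint[2] = (-0.5435, 2.0284) + 5.9 * (-0.6428, 0.7660) = (-0.5435 + -3.7924, 2.0284 + 4.5197) = (-4.3360, 6.5481)
link 2: phi[2] = 105 + 25 + 170 = 300 deg
  cos(300 deg) = 0.5000, sin(300 deg) = -0.8660
  joint[3] = (-4.3360, 6.5481) + 6.8 * (0.5000, -0.8660) = (-4.3360 + 3.4000, 6.5481 + -5.8890) = (-0.9360, 0.6591)
link 3: phi[3] = 105 + 25 + 170 + -85 = 215 deg
  cos(215 deg) = -0.8192, sin(215 deg) = -0.5736
  joint[4] = (-0.9360, 0.6591) + 8.5 * (-0.8192, -0.5736) = (-0.9360 + -6.9628, 0.6591 + -4.8754) = (-7.8988, -4.2163)
End effector: (-7.8988, -4.2163)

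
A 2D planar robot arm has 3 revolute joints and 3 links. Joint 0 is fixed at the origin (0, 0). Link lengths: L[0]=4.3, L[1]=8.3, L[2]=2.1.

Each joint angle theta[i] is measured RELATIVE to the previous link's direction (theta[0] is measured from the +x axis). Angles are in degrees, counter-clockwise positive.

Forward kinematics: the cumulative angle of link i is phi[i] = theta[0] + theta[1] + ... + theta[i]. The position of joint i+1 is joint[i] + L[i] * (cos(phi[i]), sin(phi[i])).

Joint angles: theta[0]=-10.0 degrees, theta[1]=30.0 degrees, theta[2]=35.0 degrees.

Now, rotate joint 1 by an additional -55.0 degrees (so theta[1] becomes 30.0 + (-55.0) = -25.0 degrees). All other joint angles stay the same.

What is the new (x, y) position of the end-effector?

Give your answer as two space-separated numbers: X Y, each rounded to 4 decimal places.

joint[0] = (0.0000, 0.0000)  (base)
link 0: phi[0] = -10 = -10 deg
  cos(-10 deg) = 0.9848, sin(-10 deg) = -0.1736
  joint[1] = (0.0000, 0.0000) + 4.3 * (0.9848, -0.1736) = (0.0000 + 4.2347, 0.0000 + -0.7467) = (4.2347, -0.7467)
link 1: phi[1] = -10 + -25 = -35 deg
  cos(-35 deg) = 0.8192, sin(-35 deg) = -0.5736
  joint[2] = (4.2347, -0.7467) + 8.3 * (0.8192, -0.5736) = (4.2347 + 6.7990, -0.7467 + -4.7607) = (11.0336, -5.5074)
link 2: phi[2] = -10 + -25 + 35 = 0 deg
  cos(0 deg) = 1.0000, sin(0 deg) = 0.0000
  joint[3] = (11.0336, -5.5074) + 2.1 * (1.0000, 0.0000) = (11.0336 + 2.1000, -5.5074 + 0.0000) = (13.1336, -5.5074)
End effector: (13.1336, -5.5074)

Answer: 13.1336 -5.5074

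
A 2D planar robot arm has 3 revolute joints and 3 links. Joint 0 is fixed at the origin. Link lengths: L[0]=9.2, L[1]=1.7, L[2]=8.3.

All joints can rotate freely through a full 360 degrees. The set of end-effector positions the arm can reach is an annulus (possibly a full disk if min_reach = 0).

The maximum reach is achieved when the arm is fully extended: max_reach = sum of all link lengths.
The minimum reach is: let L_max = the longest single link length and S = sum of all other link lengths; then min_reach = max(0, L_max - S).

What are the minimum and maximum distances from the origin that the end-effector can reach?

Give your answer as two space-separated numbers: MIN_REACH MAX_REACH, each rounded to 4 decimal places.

Link lengths: [9.2, 1.7, 8.3]
max_reach = 9.2 + 1.7 + 8.3 = 19.2
L_max = max([9.2, 1.7, 8.3]) = 9.2
S (sum of others) = 19.2 - 9.2 = 10
min_reach = max(0, 9.2 - 10) = max(0, -0.8) = 0

Answer: 0.0000 19.2000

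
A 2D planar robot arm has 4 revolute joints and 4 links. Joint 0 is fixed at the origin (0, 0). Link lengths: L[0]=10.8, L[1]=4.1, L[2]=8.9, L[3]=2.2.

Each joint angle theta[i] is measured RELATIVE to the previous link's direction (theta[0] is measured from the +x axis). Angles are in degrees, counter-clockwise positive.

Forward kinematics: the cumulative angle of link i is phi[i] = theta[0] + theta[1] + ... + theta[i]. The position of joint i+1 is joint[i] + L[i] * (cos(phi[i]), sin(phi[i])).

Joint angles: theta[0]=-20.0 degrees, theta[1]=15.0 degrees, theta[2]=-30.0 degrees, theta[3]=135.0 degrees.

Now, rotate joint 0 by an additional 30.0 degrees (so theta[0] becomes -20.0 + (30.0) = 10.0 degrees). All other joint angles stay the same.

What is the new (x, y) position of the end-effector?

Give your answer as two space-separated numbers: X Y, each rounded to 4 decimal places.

Answer: 21.8038 4.5177

Derivation:
joint[0] = (0.0000, 0.0000)  (base)
link 0: phi[0] = 10 = 10 deg
  cos(10 deg) = 0.9848, sin(10 deg) = 0.1736
  joint[1] = (0.0000, 0.0000) + 10.8 * (0.9848, 0.1736) = (0.0000 + 10.6359, 0.0000 + 1.8754) = (10.6359, 1.8754)
link 1: phi[1] = 10 + 15 = 25 deg
  cos(25 deg) = 0.9063, sin(25 deg) = 0.4226
  joint[2] = (10.6359, 1.8754) + 4.1 * (0.9063, 0.4226) = (10.6359 + 3.7159, 1.8754 + 1.7327) = (14.3518, 3.6081)
link 2: phi[2] = 10 + 15 + -30 = -5 deg
  cos(-5 deg) = 0.9962, sin(-5 deg) = -0.0872
  joint[3] = (14.3518, 3.6081) + 8.9 * (0.9962, -0.0872) = (14.3518 + 8.8661, 3.6081 + -0.7757) = (23.2179, 2.8324)
link 3: phi[3] = 10 + 15 + -30 + 135 = 130 deg
  cos(130 deg) = -0.6428, sin(130 deg) = 0.7660
  joint[4] = (23.2179, 2.8324) + 2.2 * (-0.6428, 0.7660) = (23.2179 + -1.4141, 2.8324 + 1.6853) = (21.8038, 4.5177)
End effector: (21.8038, 4.5177)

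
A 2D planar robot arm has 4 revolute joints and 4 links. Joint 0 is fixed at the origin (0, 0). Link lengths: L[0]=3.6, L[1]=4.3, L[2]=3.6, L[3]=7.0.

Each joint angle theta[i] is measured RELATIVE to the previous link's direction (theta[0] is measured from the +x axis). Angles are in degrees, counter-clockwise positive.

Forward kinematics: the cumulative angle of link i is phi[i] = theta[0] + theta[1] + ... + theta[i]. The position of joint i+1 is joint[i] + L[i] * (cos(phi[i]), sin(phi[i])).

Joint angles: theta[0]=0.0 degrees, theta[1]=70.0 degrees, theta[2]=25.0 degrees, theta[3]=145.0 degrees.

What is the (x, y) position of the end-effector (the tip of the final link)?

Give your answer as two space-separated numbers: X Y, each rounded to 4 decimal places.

Answer: 1.2569 1.5648

Derivation:
joint[0] = (0.0000, 0.0000)  (base)
link 0: phi[0] = 0 = 0 deg
  cos(0 deg) = 1.0000, sin(0 deg) = 0.0000
  joint[1] = (0.0000, 0.0000) + 3.6 * (1.0000, 0.0000) = (0.0000 + 3.6000, 0.0000 + 0.0000) = (3.6000, 0.0000)
link 1: phi[1] = 0 + 70 = 70 deg
  cos(70 deg) = 0.3420, sin(70 deg) = 0.9397
  joint[2] = (3.6000, 0.0000) + 4.3 * (0.3420, 0.9397) = (3.6000 + 1.4707, 0.0000 + 4.0407) = (5.0707, 4.0407)
link 2: phi[2] = 0 + 70 + 25 = 95 deg
  cos(95 deg) = -0.0872, sin(95 deg) = 0.9962
  joint[3] = (5.0707, 4.0407) + 3.6 * (-0.0872, 0.9962) = (5.0707 + -0.3138, 4.0407 + 3.5863) = (4.7569, 7.6270)
link 3: phi[3] = 0 + 70 + 25 + 145 = 240 deg
  cos(240 deg) = -0.5000, sin(240 deg) = -0.8660
  joint[4] = (4.7569, 7.6270) + 7 * (-0.5000, -0.8660) = (4.7569 + -3.5000, 7.6270 + -6.0622) = (1.2569, 1.5648)
End effector: (1.2569, 1.5648)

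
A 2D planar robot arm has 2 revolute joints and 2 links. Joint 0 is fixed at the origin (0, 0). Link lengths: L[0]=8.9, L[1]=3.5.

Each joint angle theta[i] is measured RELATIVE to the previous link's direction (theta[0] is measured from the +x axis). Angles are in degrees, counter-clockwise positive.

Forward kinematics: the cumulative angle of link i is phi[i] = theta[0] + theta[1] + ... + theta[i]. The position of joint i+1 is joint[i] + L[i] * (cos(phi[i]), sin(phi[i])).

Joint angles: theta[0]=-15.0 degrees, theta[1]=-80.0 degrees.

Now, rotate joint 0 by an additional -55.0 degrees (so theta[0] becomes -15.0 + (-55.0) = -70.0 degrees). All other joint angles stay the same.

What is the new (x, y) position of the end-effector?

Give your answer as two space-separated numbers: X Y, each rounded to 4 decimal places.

joint[0] = (0.0000, 0.0000)  (base)
link 0: phi[0] = -70 = -70 deg
  cos(-70 deg) = 0.3420, sin(-70 deg) = -0.9397
  joint[1] = (0.0000, 0.0000) + 8.9 * (0.3420, -0.9397) = (0.0000 + 3.0440, 0.0000 + -8.3633) = (3.0440, -8.3633)
link 1: phi[1] = -70 + -80 = -150 deg
  cos(-150 deg) = -0.8660, sin(-150 deg) = -0.5000
  joint[2] = (3.0440, -8.3633) + 3.5 * (-0.8660, -0.5000) = (3.0440 + -3.0311, -8.3633 + -1.7500) = (0.0129, -10.1133)
End effector: (0.0129, -10.1133)

Answer: 0.0129 -10.1133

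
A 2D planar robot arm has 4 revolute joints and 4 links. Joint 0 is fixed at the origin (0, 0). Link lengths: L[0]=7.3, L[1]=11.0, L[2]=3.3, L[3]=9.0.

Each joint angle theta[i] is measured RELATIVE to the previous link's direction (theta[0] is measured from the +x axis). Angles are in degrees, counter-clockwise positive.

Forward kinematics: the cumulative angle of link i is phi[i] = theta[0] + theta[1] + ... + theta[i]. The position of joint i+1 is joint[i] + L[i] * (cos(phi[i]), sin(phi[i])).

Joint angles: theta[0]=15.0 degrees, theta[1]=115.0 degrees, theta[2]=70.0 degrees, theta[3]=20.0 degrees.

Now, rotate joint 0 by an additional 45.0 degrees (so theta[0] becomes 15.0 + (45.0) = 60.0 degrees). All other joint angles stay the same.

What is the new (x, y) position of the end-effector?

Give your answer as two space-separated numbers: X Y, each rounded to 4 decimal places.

joint[0] = (0.0000, 0.0000)  (base)
link 0: phi[0] = 60 = 60 deg
  cos(60 deg) = 0.5000, sin(60 deg) = 0.8660
  joint[1] = (0.0000, 0.0000) + 7.3 * (0.5000, 0.8660) = (0.0000 + 3.6500, 0.0000 + 6.3220) = (3.6500, 6.3220)
link 1: phi[1] = 60 + 115 = 175 deg
  cos(175 deg) = -0.9962, sin(175 deg) = 0.0872
  joint[2] = (3.6500, 6.3220) + 11 * (-0.9962, 0.0872) = (3.6500 + -10.9581, 6.3220 + 0.9587) = (-7.3081, 7.2807)
link 2: phi[2] = 60 + 115 + 70 = 245 deg
  cos(245 deg) = -0.4226, sin(245 deg) = -0.9063
  joint[3] = (-7.3081, 7.2807) + 3.3 * (-0.4226, -0.9063) = (-7.3081 + -1.3946, 7.2807 + -2.9908) = (-8.7028, 4.2899)
link 3: phi[3] = 60 + 115 + 70 + 20 = 265 deg
  cos(265 deg) = -0.0872, sin(265 deg) = -0.9962
  joint[4] = (-8.7028, 4.2899) + 9 * (-0.0872, -0.9962) = (-8.7028 + -0.7844, 4.2899 + -8.9658) = (-9.4872, -4.6759)
End effector: (-9.4872, -4.6759)

Answer: -9.4872 -4.6759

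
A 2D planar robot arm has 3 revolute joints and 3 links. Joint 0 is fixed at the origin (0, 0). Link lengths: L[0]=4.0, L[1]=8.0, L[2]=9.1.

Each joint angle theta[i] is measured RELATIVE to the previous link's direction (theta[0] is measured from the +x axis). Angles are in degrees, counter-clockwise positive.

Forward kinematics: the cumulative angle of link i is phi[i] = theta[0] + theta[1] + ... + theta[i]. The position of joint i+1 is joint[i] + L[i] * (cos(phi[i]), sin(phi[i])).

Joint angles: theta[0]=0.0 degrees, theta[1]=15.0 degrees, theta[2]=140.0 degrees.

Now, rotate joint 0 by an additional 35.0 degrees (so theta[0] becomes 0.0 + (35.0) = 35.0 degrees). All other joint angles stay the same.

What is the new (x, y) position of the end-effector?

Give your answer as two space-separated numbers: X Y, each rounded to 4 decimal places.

joint[0] = (0.0000, 0.0000)  (base)
link 0: phi[0] = 35 = 35 deg
  cos(35 deg) = 0.8192, sin(35 deg) = 0.5736
  joint[1] = (0.0000, 0.0000) + 4 * (0.8192, 0.5736) = (0.0000 + 3.2766, 0.0000 + 2.2943) = (3.2766, 2.2943)
link 1: phi[1] = 35 + 15 = 50 deg
  cos(50 deg) = 0.6428, sin(50 deg) = 0.7660
  joint[2] = (3.2766, 2.2943) + 8 * (0.6428, 0.7660) = (3.2766 + 5.1423, 2.2943 + 6.1284) = (8.4189, 8.4227)
link 2: phi[2] = 35 + 15 + 140 = 190 deg
  cos(190 deg) = -0.9848, sin(190 deg) = -0.1736
  joint[3] = (8.4189, 8.4227) + 9.1 * (-0.9848, -0.1736) = (8.4189 + -8.9618, 8.4227 + -1.5802) = (-0.5428, 6.8425)
End effector: (-0.5428, 6.8425)

Answer: -0.5428 6.8425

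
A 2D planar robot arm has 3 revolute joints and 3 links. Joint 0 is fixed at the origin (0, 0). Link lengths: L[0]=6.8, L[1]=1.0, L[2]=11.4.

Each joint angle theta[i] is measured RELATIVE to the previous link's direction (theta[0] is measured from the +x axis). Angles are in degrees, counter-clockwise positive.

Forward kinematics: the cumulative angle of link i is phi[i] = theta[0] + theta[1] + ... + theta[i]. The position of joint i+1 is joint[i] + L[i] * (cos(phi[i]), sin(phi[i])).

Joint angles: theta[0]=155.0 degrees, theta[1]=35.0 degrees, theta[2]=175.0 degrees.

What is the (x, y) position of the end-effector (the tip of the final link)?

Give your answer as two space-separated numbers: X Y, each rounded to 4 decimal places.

Answer: 4.2089 3.6937

Derivation:
joint[0] = (0.0000, 0.0000)  (base)
link 0: phi[0] = 155 = 155 deg
  cos(155 deg) = -0.9063, sin(155 deg) = 0.4226
  joint[1] = (0.0000, 0.0000) + 6.8 * (-0.9063, 0.4226) = (0.0000 + -6.1629, 0.0000 + 2.8738) = (-6.1629, 2.8738)
link 1: phi[1] = 155 + 35 = 190 deg
  cos(190 deg) = -0.9848, sin(190 deg) = -0.1736
  joint[2] = (-6.1629, 2.8738) + 1 * (-0.9848, -0.1736) = (-6.1629 + -0.9848, 2.8738 + -0.1736) = (-7.1477, 2.7002)
link 2: phi[2] = 155 + 35 + 175 = 365 deg
  cos(365 deg) = 0.9962, sin(365 deg) = 0.0872
  joint[3] = (-7.1477, 2.7002) + 11.4 * (0.9962, 0.0872) = (-7.1477 + 11.3566, 2.7002 + 0.9936) = (4.2089, 3.6937)
End effector: (4.2089, 3.6937)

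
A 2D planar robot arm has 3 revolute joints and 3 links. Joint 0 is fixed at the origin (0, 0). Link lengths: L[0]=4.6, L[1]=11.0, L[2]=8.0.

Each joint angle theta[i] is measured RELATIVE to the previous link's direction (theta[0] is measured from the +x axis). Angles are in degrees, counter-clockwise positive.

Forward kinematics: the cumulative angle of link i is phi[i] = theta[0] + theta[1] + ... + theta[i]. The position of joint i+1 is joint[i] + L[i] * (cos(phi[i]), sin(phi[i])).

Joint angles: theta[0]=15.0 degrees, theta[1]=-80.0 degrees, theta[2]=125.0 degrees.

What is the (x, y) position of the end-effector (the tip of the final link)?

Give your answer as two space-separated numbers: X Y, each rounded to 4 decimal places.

joint[0] = (0.0000, 0.0000)  (base)
link 0: phi[0] = 15 = 15 deg
  cos(15 deg) = 0.9659, sin(15 deg) = 0.2588
  joint[1] = (0.0000, 0.0000) + 4.6 * (0.9659, 0.2588) = (0.0000 + 4.4433, 0.0000 + 1.1906) = (4.4433, 1.1906)
link 1: phi[1] = 15 + -80 = -65 deg
  cos(-65 deg) = 0.4226, sin(-65 deg) = -0.9063
  joint[2] = (4.4433, 1.1906) + 11 * (0.4226, -0.9063) = (4.4433 + 4.6488, 1.1906 + -9.9694) = (9.0921, -8.7788)
link 2: phi[2] = 15 + -80 + 125 = 60 deg
  cos(60 deg) = 0.5000, sin(60 deg) = 0.8660
  joint[3] = (9.0921, -8.7788) + 8 * (0.5000, 0.8660) = (9.0921 + 4.0000, -8.7788 + 6.9282) = (13.0921, -1.8506)
End effector: (13.0921, -1.8506)

Answer: 13.0921 -1.8506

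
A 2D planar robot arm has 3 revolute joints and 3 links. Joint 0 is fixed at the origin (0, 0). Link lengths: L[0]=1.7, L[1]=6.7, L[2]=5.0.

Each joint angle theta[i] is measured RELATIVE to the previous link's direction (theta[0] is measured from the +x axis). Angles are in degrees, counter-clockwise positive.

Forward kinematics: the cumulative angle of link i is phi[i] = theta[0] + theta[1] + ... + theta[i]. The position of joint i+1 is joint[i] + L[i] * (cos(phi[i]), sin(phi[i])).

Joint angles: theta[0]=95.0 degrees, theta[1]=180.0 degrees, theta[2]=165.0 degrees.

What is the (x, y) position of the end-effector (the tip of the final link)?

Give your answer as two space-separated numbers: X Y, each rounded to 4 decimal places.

Answer: 1.3040 -0.0569

Derivation:
joint[0] = (0.0000, 0.0000)  (base)
link 0: phi[0] = 95 = 95 deg
  cos(95 deg) = -0.0872, sin(95 deg) = 0.9962
  joint[1] = (0.0000, 0.0000) + 1.7 * (-0.0872, 0.9962) = (0.0000 + -0.1482, 0.0000 + 1.6935) = (-0.1482, 1.6935)
link 1: phi[1] = 95 + 180 = 275 deg
  cos(275 deg) = 0.0872, sin(275 deg) = -0.9962
  joint[2] = (-0.1482, 1.6935) + 6.7 * (0.0872, -0.9962) = (-0.1482 + 0.5839, 1.6935 + -6.6745) = (0.4358, -4.9810)
link 2: phi[2] = 95 + 180 + 165 = 440 deg
  cos(440 deg) = 0.1736, sin(440 deg) = 0.9848
  joint[3] = (0.4358, -4.9810) + 5 * (0.1736, 0.9848) = (0.4358 + 0.8682, -4.9810 + 4.9240) = (1.3040, -0.0569)
End effector: (1.3040, -0.0569)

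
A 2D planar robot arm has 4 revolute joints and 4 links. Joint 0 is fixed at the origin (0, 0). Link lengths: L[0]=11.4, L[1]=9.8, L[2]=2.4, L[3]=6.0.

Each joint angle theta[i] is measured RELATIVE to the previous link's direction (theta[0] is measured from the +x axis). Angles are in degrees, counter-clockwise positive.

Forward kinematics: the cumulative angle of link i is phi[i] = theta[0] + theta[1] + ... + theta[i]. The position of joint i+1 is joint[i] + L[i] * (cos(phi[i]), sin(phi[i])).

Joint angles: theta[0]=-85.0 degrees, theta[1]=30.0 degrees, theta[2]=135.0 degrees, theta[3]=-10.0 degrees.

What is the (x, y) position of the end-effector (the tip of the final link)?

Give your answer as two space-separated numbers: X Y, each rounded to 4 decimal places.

joint[0] = (0.0000, 0.0000)  (base)
link 0: phi[0] = -85 = -85 deg
  cos(-85 deg) = 0.0872, sin(-85 deg) = -0.9962
  joint[1] = (0.0000, 0.0000) + 11.4 * (0.0872, -0.9962) = (0.0000 + 0.9936, 0.0000 + -11.3566) = (0.9936, -11.3566)
link 1: phi[1] = -85 + 30 = -55 deg
  cos(-55 deg) = 0.5736, sin(-55 deg) = -0.8192
  joint[2] = (0.9936, -11.3566) + 9.8 * (0.5736, -0.8192) = (0.9936 + 5.6210, -11.3566 + -8.0277) = (6.6146, -19.3843)
link 2: phi[2] = -85 + 30 + 135 = 80 deg
  cos(80 deg) = 0.1736, sin(80 deg) = 0.9848
  joint[3] = (6.6146, -19.3843) + 2.4 * (0.1736, 0.9848) = (6.6146 + 0.4168, -19.3843 + 2.3635) = (7.0314, -17.0208)
link 3: phi[3] = -85 + 30 + 135 + -10 = 70 deg
  cos(70 deg) = 0.3420, sin(70 deg) = 0.9397
  joint[4] = (7.0314, -17.0208) + 6 * (0.3420, 0.9397) = (7.0314 + 2.0521, -17.0208 + 5.6382) = (9.0835, -11.3826)
End effector: (9.0835, -11.3826)

Answer: 9.0835 -11.3826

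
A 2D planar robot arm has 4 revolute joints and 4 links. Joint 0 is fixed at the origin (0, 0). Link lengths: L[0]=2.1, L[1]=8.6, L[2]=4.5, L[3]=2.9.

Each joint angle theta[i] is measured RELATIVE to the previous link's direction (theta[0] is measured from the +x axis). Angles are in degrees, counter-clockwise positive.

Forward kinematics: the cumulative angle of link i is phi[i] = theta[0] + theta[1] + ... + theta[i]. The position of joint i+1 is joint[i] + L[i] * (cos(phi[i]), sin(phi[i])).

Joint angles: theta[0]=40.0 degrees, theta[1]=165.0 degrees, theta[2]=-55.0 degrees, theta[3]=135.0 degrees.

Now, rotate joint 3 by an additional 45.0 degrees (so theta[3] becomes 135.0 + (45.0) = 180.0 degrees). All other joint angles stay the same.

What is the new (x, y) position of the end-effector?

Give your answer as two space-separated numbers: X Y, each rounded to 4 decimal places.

joint[0] = (0.0000, 0.0000)  (base)
link 0: phi[0] = 40 = 40 deg
  cos(40 deg) = 0.7660, sin(40 deg) = 0.6428
  joint[1] = (0.0000, 0.0000) + 2.1 * (0.7660, 0.6428) = (0.0000 + 1.6087, 0.0000 + 1.3499) = (1.6087, 1.3499)
link 1: phi[1] = 40 + 165 = 205 deg
  cos(205 deg) = -0.9063, sin(205 deg) = -0.4226
  joint[2] = (1.6087, 1.3499) + 8.6 * (-0.9063, -0.4226) = (1.6087 + -7.7942, 1.3499 + -3.6345) = (-6.1856, -2.2847)
link 2: phi[2] = 40 + 165 + -55 = 150 deg
  cos(150 deg) = -0.8660, sin(150 deg) = 0.5000
  joint[3] = (-6.1856, -2.2847) + 4.5 * (-0.8660, 0.5000) = (-6.1856 + -3.8971, -2.2847 + 2.2500) = (-10.0827, -0.0347)
link 3: phi[3] = 40 + 165 + -55 + 180 = 330 deg
  cos(330 deg) = 0.8660, sin(330 deg) = -0.5000
  joint[4] = (-10.0827, -0.0347) + 2.9 * (0.8660, -0.5000) = (-10.0827 + 2.5115, -0.0347 + -1.4500) = (-7.5712, -1.4847)
End effector: (-7.5712, -1.4847)

Answer: -7.5712 -1.4847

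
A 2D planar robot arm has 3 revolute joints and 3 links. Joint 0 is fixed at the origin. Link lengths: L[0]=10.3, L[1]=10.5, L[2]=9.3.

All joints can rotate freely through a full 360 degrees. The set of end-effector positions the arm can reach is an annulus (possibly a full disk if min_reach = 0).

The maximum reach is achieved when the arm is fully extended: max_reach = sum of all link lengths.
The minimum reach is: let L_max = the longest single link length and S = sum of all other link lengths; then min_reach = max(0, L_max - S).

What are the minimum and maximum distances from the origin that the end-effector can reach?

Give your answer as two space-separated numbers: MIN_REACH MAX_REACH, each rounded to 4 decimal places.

Answer: 0.0000 30.1000

Derivation:
Link lengths: [10.3, 10.5, 9.3]
max_reach = 10.3 + 10.5 + 9.3 = 30.1
L_max = max([10.3, 10.5, 9.3]) = 10.5
S (sum of others) = 30.1 - 10.5 = 19.6
min_reach = max(0, 10.5 - 19.6) = max(0, -9.1) = 0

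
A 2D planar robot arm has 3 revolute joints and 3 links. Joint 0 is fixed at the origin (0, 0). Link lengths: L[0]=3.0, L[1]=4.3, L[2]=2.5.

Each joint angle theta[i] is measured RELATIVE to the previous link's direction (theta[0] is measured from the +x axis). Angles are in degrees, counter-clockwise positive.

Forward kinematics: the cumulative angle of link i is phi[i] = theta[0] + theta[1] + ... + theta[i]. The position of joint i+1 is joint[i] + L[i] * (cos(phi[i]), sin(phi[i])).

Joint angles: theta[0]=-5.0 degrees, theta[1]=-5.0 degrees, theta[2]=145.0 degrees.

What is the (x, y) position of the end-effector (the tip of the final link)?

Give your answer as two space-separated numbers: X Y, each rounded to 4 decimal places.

joint[0] = (0.0000, 0.0000)  (base)
link 0: phi[0] = -5 = -5 deg
  cos(-5 deg) = 0.9962, sin(-5 deg) = -0.0872
  joint[1] = (0.0000, 0.0000) + 3 * (0.9962, -0.0872) = (0.0000 + 2.9886, 0.0000 + -0.2615) = (2.9886, -0.2615)
link 1: phi[1] = -5 + -5 = -10 deg
  cos(-10 deg) = 0.9848, sin(-10 deg) = -0.1736
  joint[2] = (2.9886, -0.2615) + 4.3 * (0.9848, -0.1736) = (2.9886 + 4.2347, -0.2615 + -0.7467) = (7.2233, -1.0082)
link 2: phi[2] = -5 + -5 + 145 = 135 deg
  cos(135 deg) = -0.7071, sin(135 deg) = 0.7071
  joint[3] = (7.2233, -1.0082) + 2.5 * (-0.7071, 0.7071) = (7.2233 + -1.7678, -1.0082 + 1.7678) = (5.4555, 0.7596)
End effector: (5.4555, 0.7596)

Answer: 5.4555 0.7596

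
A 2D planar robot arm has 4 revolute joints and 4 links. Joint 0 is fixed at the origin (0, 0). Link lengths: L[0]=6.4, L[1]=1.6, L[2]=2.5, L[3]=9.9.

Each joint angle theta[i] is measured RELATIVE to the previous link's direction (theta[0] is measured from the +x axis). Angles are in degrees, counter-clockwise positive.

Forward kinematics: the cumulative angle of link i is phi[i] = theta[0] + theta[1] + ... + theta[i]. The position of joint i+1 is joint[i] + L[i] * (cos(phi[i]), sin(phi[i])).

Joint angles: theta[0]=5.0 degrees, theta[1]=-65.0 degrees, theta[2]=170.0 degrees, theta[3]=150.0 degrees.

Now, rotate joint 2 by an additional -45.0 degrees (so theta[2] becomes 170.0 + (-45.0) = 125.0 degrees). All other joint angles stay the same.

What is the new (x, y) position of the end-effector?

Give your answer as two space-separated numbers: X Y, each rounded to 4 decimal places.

joint[0] = (0.0000, 0.0000)  (base)
link 0: phi[0] = 5 = 5 deg
  cos(5 deg) = 0.9962, sin(5 deg) = 0.0872
  joint[1] = (0.0000, 0.0000) + 6.4 * (0.9962, 0.0872) = (0.0000 + 6.3756, 0.0000 + 0.5578) = (6.3756, 0.5578)
link 1: phi[1] = 5 + -65 = -60 deg
  cos(-60 deg) = 0.5000, sin(-60 deg) = -0.8660
  joint[2] = (6.3756, 0.5578) + 1.6 * (0.5000, -0.8660) = (6.3756 + 0.8000, 0.5578 + -1.3856) = (7.1756, -0.8278)
link 2: phi[2] = 5 + -65 + 125 = 65 deg
  cos(65 deg) = 0.4226, sin(65 deg) = 0.9063
  joint[3] = (7.1756, -0.8278) + 2.5 * (0.4226, 0.9063) = (7.1756 + 1.0565, -0.8278 + 2.2658) = (8.2322, 1.4379)
link 3: phi[3] = 5 + -65 + 125 + 150 = 215 deg
  cos(215 deg) = -0.8192, sin(215 deg) = -0.5736
  joint[4] = (8.2322, 1.4379) + 9.9 * (-0.8192, -0.5736) = (8.2322 + -8.1096, 1.4379 + -5.6784) = (0.1226, -4.2405)
End effector: (0.1226, -4.2405)

Answer: 0.1226 -4.2405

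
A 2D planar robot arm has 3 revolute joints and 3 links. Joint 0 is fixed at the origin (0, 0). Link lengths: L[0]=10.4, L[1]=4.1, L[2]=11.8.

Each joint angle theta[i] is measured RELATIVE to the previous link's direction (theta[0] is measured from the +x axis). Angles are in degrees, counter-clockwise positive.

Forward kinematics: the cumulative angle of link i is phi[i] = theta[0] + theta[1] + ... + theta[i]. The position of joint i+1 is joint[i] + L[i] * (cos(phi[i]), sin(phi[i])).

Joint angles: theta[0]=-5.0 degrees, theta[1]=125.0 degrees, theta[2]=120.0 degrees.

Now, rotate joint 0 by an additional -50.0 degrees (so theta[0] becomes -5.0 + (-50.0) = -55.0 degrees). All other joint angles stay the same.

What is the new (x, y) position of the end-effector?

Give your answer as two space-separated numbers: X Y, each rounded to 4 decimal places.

joint[0] = (0.0000, 0.0000)  (base)
link 0: phi[0] = -55 = -55 deg
  cos(-55 deg) = 0.5736, sin(-55 deg) = -0.8192
  joint[1] = (0.0000, 0.0000) + 10.4 * (0.5736, -0.8192) = (0.0000 + 5.9652, 0.0000 + -8.5192) = (5.9652, -8.5192)
link 1: phi[1] = -55 + 125 = 70 deg
  cos(70 deg) = 0.3420, sin(70 deg) = 0.9397
  joint[2] = (5.9652, -8.5192) + 4.1 * (0.3420, 0.9397) = (5.9652 + 1.4023, -8.5192 + 3.8527) = (7.3675, -4.6664)
link 2: phi[2] = -55 + 125 + 120 = 190 deg
  cos(190 deg) = -0.9848, sin(190 deg) = -0.1736
  joint[3] = (7.3675, -4.6664) + 11.8 * (-0.9848, -0.1736) = (7.3675 + -11.6207, -4.6664 + -2.0490) = (-4.2533, -6.7155)
End effector: (-4.2533, -6.7155)

Answer: -4.2533 -6.7155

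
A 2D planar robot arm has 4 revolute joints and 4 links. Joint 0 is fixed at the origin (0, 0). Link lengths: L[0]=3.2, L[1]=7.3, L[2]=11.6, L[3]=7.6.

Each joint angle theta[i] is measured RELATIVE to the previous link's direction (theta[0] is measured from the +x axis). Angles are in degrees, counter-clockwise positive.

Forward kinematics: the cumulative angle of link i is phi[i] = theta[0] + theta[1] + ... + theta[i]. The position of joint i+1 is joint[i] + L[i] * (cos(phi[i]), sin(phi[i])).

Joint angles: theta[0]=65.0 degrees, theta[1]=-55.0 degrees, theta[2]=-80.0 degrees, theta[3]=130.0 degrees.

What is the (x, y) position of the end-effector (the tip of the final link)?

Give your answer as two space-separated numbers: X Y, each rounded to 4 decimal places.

joint[0] = (0.0000, 0.0000)  (base)
link 0: phi[0] = 65 = 65 deg
  cos(65 deg) = 0.4226, sin(65 deg) = 0.9063
  joint[1] = (0.0000, 0.0000) + 3.2 * (0.4226, 0.9063) = (0.0000 + 1.3524, 0.0000 + 2.9002) = (1.3524, 2.9002)
link 1: phi[1] = 65 + -55 = 10 deg
  cos(10 deg) = 0.9848, sin(10 deg) = 0.1736
  joint[2] = (1.3524, 2.9002) + 7.3 * (0.9848, 0.1736) = (1.3524 + 7.1891, 2.9002 + 1.2676) = (8.5415, 4.1678)
link 2: phi[2] = 65 + -55 + -80 = -70 deg
  cos(-70 deg) = 0.3420, sin(-70 deg) = -0.9397
  joint[3] = (8.5415, 4.1678) + 11.6 * (0.3420, -0.9397) = (8.5415 + 3.9674, 4.1678 + -10.9004) = (12.5089, -6.7326)
link 3: phi[3] = 65 + -55 + -80 + 130 = 60 deg
  cos(60 deg) = 0.5000, sin(60 deg) = 0.8660
  joint[4] = (12.5089, -6.7326) + 7.6 * (0.5000, 0.8660) = (12.5089 + 3.8000, -6.7326 + 6.5818) = (16.3089, -0.1508)
End effector: (16.3089, -0.1508)

Answer: 16.3089 -0.1508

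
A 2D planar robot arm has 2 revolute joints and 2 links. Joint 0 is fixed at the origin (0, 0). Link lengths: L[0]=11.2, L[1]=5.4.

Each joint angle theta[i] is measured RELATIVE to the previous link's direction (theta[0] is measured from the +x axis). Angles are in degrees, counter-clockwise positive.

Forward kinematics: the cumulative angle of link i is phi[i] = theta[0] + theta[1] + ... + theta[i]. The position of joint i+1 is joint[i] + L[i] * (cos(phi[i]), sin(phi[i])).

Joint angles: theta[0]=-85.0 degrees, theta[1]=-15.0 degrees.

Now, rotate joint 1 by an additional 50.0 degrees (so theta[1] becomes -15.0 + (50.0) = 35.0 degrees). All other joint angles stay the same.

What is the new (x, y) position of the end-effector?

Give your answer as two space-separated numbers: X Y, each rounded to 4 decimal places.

Answer: 4.4472 -15.2940

Derivation:
joint[0] = (0.0000, 0.0000)  (base)
link 0: phi[0] = -85 = -85 deg
  cos(-85 deg) = 0.0872, sin(-85 deg) = -0.9962
  joint[1] = (0.0000, 0.0000) + 11.2 * (0.0872, -0.9962) = (0.0000 + 0.9761, 0.0000 + -11.1574) = (0.9761, -11.1574)
link 1: phi[1] = -85 + 35 = -50 deg
  cos(-50 deg) = 0.6428, sin(-50 deg) = -0.7660
  joint[2] = (0.9761, -11.1574) + 5.4 * (0.6428, -0.7660) = (0.9761 + 3.4711, -11.1574 + -4.1366) = (4.4472, -15.2940)
End effector: (4.4472, -15.2940)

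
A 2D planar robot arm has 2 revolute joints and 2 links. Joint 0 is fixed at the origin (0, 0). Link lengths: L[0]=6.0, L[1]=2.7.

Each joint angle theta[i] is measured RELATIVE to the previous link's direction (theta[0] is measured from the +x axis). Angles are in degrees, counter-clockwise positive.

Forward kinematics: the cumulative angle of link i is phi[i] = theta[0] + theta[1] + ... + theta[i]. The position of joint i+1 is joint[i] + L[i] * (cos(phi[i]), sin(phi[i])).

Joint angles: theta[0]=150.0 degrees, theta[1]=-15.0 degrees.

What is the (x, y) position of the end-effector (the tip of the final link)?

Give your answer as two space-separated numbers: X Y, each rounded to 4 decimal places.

joint[0] = (0.0000, 0.0000)  (base)
link 0: phi[0] = 150 = 150 deg
  cos(150 deg) = -0.8660, sin(150 deg) = 0.5000
  joint[1] = (0.0000, 0.0000) + 6 * (-0.8660, 0.5000) = (0.0000 + -5.1962, 0.0000 + 3.0000) = (-5.1962, 3.0000)
link 1: phi[1] = 150 + -15 = 135 deg
  cos(135 deg) = -0.7071, sin(135 deg) = 0.7071
  joint[2] = (-5.1962, 3.0000) + 2.7 * (-0.7071, 0.7071) = (-5.1962 + -1.9092, 3.0000 + 1.9092) = (-7.1053, 4.9092)
End effector: (-7.1053, 4.9092)

Answer: -7.1053 4.9092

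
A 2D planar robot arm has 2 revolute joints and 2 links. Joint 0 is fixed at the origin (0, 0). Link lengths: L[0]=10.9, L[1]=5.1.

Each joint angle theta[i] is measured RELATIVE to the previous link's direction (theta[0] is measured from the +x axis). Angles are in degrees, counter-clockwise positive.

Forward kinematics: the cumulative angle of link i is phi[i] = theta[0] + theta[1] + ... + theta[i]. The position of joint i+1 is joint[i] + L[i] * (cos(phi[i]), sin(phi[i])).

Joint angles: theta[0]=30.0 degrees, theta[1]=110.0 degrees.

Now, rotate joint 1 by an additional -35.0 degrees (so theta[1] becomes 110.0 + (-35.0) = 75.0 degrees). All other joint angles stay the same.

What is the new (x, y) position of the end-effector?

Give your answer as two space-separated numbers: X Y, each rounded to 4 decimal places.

Answer: 8.1197 10.3762

Derivation:
joint[0] = (0.0000, 0.0000)  (base)
link 0: phi[0] = 30 = 30 deg
  cos(30 deg) = 0.8660, sin(30 deg) = 0.5000
  joint[1] = (0.0000, 0.0000) + 10.9 * (0.8660, 0.5000) = (0.0000 + 9.4397, 0.0000 + 5.4500) = (9.4397, 5.4500)
link 1: phi[1] = 30 + 75 = 105 deg
  cos(105 deg) = -0.2588, sin(105 deg) = 0.9659
  joint[2] = (9.4397, 5.4500) + 5.1 * (-0.2588, 0.9659) = (9.4397 + -1.3200, 5.4500 + 4.9262) = (8.1197, 10.3762)
End effector: (8.1197, 10.3762)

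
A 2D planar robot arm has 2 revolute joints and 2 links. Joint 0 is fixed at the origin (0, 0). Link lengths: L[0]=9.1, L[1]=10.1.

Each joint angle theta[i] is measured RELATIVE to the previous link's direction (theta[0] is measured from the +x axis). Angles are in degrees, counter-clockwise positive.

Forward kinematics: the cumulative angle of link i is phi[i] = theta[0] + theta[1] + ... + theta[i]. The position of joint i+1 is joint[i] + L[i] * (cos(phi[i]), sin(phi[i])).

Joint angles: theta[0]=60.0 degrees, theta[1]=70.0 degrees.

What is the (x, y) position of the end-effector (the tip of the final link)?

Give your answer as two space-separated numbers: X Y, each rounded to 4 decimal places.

joint[0] = (0.0000, 0.0000)  (base)
link 0: phi[0] = 60 = 60 deg
  cos(60 deg) = 0.5000, sin(60 deg) = 0.8660
  joint[1] = (0.0000, 0.0000) + 9.1 * (0.5000, 0.8660) = (0.0000 + 4.5500, 0.0000 + 7.8808) = (4.5500, 7.8808)
link 1: phi[1] = 60 + 70 = 130 deg
  cos(130 deg) = -0.6428, sin(130 deg) = 0.7660
  joint[2] = (4.5500, 7.8808) + 10.1 * (-0.6428, 0.7660) = (4.5500 + -6.4922, 7.8808 + 7.7370) = (-1.9422, 15.6179)
End effector: (-1.9422, 15.6179)

Answer: -1.9422 15.6179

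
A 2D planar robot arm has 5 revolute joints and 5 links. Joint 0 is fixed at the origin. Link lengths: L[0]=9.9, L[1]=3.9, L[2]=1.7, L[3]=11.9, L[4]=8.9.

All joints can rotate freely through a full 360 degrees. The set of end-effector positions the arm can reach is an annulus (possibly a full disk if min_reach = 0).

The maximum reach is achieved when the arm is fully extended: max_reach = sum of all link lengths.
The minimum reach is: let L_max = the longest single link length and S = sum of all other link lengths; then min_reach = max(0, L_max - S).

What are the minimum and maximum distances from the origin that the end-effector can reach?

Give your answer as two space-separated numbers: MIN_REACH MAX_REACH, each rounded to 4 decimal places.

Link lengths: [9.9, 3.9, 1.7, 11.9, 8.9]
max_reach = 9.9 + 3.9 + 1.7 + 11.9 + 8.9 = 36.3
L_max = max([9.9, 3.9, 1.7, 11.9, 8.9]) = 11.9
S (sum of others) = 36.3 - 11.9 = 24.4
min_reach = max(0, 11.9 - 24.4) = max(0, -12.5) = 0

Answer: 0.0000 36.3000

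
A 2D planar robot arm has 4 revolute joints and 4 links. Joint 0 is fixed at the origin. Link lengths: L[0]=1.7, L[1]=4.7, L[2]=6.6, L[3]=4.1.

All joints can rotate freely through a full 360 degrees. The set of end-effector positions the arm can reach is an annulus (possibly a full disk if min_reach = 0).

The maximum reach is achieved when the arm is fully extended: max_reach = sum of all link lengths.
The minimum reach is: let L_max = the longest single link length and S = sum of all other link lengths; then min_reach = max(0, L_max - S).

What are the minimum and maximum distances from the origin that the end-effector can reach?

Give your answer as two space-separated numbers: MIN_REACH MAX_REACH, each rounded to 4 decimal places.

Answer: 0.0000 17.1000

Derivation:
Link lengths: [1.7, 4.7, 6.6, 4.1]
max_reach = 1.7 + 4.7 + 6.6 + 4.1 = 17.1
L_max = max([1.7, 4.7, 6.6, 4.1]) = 6.6
S (sum of others) = 17.1 - 6.6 = 10.5
min_reach = max(0, 6.6 - 10.5) = max(0, -3.9) = 0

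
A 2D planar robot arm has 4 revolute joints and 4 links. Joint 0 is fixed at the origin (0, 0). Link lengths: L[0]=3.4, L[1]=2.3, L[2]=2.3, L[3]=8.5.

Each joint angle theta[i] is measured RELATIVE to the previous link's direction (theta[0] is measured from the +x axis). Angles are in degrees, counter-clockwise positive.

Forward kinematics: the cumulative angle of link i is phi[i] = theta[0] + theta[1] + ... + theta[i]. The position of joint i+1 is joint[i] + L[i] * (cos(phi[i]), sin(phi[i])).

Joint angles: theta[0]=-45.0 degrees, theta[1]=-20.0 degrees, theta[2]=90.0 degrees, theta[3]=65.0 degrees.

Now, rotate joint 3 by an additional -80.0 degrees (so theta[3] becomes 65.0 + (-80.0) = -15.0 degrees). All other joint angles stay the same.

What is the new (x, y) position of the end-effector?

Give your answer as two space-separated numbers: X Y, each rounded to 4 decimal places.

Answer: 13.8316 -2.0406

Derivation:
joint[0] = (0.0000, 0.0000)  (base)
link 0: phi[0] = -45 = -45 deg
  cos(-45 deg) = 0.7071, sin(-45 deg) = -0.7071
  joint[1] = (0.0000, 0.0000) + 3.4 * (0.7071, -0.7071) = (0.0000 + 2.4042, 0.0000 + -2.4042) = (2.4042, -2.4042)
link 1: phi[1] = -45 + -20 = -65 deg
  cos(-65 deg) = 0.4226, sin(-65 deg) = -0.9063
  joint[2] = (2.4042, -2.4042) + 2.3 * (0.4226, -0.9063) = (2.4042 + 0.9720, -2.4042 + -2.0845) = (3.3762, -4.4887)
link 2: phi[2] = -45 + -20 + 90 = 25 deg
  cos(25 deg) = 0.9063, sin(25 deg) = 0.4226
  joint[3] = (3.3762, -4.4887) + 2.3 * (0.9063, 0.4226) = (3.3762 + 2.0845, -4.4887 + 0.9720) = (5.4607, -3.5166)
link 3: phi[3] = -45 + -20 + 90 + -15 = 10 deg
  cos(10 deg) = 0.9848, sin(10 deg) = 0.1736
  joint[4] = (5.4607, -3.5166) + 8.5 * (0.9848, 0.1736) = (5.4607 + 8.3709, -3.5166 + 1.4760) = (13.8316, -2.0406)
End effector: (13.8316, -2.0406)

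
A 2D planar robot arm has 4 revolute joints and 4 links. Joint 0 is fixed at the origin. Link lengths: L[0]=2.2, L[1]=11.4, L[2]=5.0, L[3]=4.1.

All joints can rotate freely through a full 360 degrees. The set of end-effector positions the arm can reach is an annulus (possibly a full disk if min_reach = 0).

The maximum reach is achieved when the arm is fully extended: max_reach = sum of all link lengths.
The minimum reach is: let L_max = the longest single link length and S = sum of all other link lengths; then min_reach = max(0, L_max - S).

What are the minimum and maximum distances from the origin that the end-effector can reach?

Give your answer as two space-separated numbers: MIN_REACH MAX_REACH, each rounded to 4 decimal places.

Link lengths: [2.2, 11.4, 5.0, 4.1]
max_reach = 2.2 + 11.4 + 5 + 4.1 = 22.7
L_max = max([2.2, 11.4, 5.0, 4.1]) = 11.4
S (sum of others) = 22.7 - 11.4 = 11.3
min_reach = max(0, 11.4 - 11.3) = max(0, 0.1) = 0.1

Answer: 0.1000 22.7000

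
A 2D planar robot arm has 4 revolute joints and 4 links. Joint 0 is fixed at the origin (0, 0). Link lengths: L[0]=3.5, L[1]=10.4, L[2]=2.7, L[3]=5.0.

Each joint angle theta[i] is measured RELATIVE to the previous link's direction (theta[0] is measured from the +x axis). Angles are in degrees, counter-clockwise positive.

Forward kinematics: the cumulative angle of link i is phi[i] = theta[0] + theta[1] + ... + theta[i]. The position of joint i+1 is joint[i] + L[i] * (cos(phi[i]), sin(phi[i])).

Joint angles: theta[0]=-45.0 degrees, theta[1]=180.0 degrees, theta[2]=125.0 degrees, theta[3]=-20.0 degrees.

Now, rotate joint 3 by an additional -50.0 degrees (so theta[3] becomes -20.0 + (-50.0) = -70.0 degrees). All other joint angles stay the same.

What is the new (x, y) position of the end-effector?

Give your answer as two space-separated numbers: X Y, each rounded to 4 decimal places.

joint[0] = (0.0000, 0.0000)  (base)
link 0: phi[0] = -45 = -45 deg
  cos(-45 deg) = 0.7071, sin(-45 deg) = -0.7071
  joint[1] = (0.0000, 0.0000) + 3.5 * (0.7071, -0.7071) = (0.0000 + 2.4749, 0.0000 + -2.4749) = (2.4749, -2.4749)
link 1: phi[1] = -45 + 180 = 135 deg
  cos(135 deg) = -0.7071, sin(135 deg) = 0.7071
  joint[2] = (2.4749, -2.4749) + 10.4 * (-0.7071, 0.7071) = (2.4749 + -7.3539, -2.4749 + 7.3539) = (-4.8790, 4.8790)
link 2: phi[2] = -45 + 180 + 125 = 260 deg
  cos(260 deg) = -0.1736, sin(260 deg) = -0.9848
  joint[3] = (-4.8790, 4.8790) + 2.7 * (-0.1736, -0.9848) = (-4.8790 + -0.4689, 4.8790 + -2.6590) = (-5.3479, 2.2201)
link 3: phi[3] = -45 + 180 + 125 + -70 = 190 deg
  cos(190 deg) = -0.9848, sin(190 deg) = -0.1736
  joint[4] = (-5.3479, 2.2201) + 5 * (-0.9848, -0.1736) = (-5.3479 + -4.9240, 2.2201 + -0.8682) = (-10.2719, 1.3518)
End effector: (-10.2719, 1.3518)

Answer: -10.2719 1.3518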